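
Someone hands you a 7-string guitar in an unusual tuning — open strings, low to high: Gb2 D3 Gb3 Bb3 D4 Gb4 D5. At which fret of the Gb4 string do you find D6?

D6 is 20 semitones above the open Gb4 (Gb–G–Ab–A–…–C–Db–D), so it sits at fret 20.

20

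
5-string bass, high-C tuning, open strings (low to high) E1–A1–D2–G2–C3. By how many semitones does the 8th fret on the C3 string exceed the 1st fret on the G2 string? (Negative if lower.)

12 semitones

C3 at fret 8 → G#3 (MIDI 56); G2 at fret 1 → G#2 (MIDI 44).
56 − 44 = 12, so the two pitches are 12 semitones apart.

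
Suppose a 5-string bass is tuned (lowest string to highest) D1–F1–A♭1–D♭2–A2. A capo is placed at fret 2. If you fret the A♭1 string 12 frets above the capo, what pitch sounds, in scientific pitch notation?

B♭2

The capo raises the open A♭1 by 2 semitones to B♭1; fretting 12 more gives A♭1 + 2 + 12 = A♭1 + 14 semitones = B♭2.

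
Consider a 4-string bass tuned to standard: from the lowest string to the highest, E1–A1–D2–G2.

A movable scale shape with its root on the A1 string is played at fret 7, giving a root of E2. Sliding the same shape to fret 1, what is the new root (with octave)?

Moving from fret 7 to fret 1 shifts the root by -6 semitones.
E2 down 6 semitones is A♯1.

A♯1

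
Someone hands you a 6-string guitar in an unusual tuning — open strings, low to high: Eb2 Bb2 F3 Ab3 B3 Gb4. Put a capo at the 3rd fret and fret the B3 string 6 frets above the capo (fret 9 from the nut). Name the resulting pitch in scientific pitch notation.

The capo raises the open B3 by 3 semitones to D4; fretting 6 more gives B3 + 3 + 6 = B3 + 9 semitones = Ab4.
(Also written G#.)

Ab4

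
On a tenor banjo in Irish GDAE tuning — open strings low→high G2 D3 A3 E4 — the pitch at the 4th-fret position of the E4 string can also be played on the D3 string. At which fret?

E4 at fret 4 is E4 + 4 semitones = G♯4.
The open D3 string is 14 semitones below the open E4, so the same pitch on the D3 string lies at fret 4 + 14 = 18.

18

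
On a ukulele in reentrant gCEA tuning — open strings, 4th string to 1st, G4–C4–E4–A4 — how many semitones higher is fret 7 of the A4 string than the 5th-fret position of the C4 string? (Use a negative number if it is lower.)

A4 at fret 7 → E5 (MIDI 76); C4 at fret 5 → F4 (MIDI 65).
76 − 65 = 11, so the two pitches are 11 semitones apart.

11 semitones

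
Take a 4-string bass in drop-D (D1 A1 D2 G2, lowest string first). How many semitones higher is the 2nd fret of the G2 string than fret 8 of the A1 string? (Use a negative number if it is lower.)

4 semitones

G2 at fret 2 → A2 (MIDI 45); A1 at fret 8 → F2 (MIDI 41).
45 − 41 = 4, so the two pitches are 4 semitones apart.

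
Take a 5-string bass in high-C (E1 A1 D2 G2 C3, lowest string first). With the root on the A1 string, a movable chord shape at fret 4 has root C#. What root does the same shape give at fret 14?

B

Moving from fret 4 to fret 14 shifts the root by 10 semitones.
C# up 10 semitones is B.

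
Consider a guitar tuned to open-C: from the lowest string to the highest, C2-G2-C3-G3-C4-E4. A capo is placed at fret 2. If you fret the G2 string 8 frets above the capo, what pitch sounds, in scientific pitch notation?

The capo raises the open G2 by 2 semitones to A2; fretting 8 more gives G2 + 2 + 8 = G2 + 10 semitones = F3.

F3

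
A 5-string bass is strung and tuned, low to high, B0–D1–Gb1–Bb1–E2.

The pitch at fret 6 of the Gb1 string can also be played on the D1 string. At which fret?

Gb1 at fret 6 is Gb1 + 6 semitones = C2.
The open D1 string is 4 semitones below the open Gb1, so the same pitch on the D1 string lies at fret 6 + 4 = 10.

10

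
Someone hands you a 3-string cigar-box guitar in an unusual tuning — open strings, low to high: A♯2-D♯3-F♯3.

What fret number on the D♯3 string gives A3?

A3 is 6 semitones above the open D♯3 (D#–E–F–F#–G–G#–A), so it sits at fret 6.

6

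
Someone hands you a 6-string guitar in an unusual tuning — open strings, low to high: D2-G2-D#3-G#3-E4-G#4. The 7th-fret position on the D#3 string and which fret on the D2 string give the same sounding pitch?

20

D#3 at fret 7 is D#3 + 7 semitones = A#3.
The open D2 string is 13 semitones below the open D#3, so the same pitch on the D2 string lies at fret 7 + 13 = 20.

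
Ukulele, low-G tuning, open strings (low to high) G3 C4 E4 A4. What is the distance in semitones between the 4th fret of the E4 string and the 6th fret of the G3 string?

7 semitones

E4 at fret 4 → G#4 (MIDI 68); G3 at fret 6 → C#4 (MIDI 61).
68 − 61 = 7, so the two pitches are 7 semitones apart, with G#4 the higher.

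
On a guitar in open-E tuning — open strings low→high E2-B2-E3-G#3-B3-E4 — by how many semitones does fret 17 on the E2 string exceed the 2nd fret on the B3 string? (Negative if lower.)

E2 at fret 17 → A3 (MIDI 57); B3 at fret 2 → C#4 (MIDI 61).
57 − 61 = -4, so the two pitches are 4 semitones apart.

-4 semitones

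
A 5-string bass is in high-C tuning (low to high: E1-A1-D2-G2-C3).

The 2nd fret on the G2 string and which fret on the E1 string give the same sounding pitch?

G2 at fret 2 is G2 + 2 semitones = A2.
The open E1 string is 15 semitones below the open G2, so the same pitch on the E1 string lies at fret 2 + 15 = 17.

17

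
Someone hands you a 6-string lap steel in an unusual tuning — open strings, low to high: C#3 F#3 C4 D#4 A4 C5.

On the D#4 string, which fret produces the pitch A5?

18

A5 is 18 semitones above the open D#4 (D#–E–F–F#–…–G–G#–A), so it sits at fret 18.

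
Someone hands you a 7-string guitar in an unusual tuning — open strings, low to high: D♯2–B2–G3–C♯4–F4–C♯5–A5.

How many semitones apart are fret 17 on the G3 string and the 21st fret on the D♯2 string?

12 semitones

G3 at fret 17 → C5 (MIDI 72); D♯2 at fret 21 → C4 (MIDI 60).
72 − 60 = 12, so the two pitches are 12 semitones apart, with C5 the higher.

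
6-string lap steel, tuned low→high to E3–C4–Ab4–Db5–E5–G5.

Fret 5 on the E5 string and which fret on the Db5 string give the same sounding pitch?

E5 at fret 5 is E5 + 5 semitones = A5.
The open Db5 string is 3 semitones below the open E5, so the same pitch on the Db5 string lies at fret 5 + 3 = 8.

8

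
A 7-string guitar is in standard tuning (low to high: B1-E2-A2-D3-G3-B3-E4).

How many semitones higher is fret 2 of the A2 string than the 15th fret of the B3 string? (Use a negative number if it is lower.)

A2 at fret 2 → B2 (MIDI 47); B3 at fret 15 → D5 (MIDI 74).
47 − 74 = -27, so the two pitches are 27 semitones apart.

-27 semitones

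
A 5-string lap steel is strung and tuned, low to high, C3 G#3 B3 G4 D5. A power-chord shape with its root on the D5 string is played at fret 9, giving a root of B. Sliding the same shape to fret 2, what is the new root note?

Moving from fret 9 to fret 2 shifts the root by -7 semitones.
B down 7 semitones is E.

E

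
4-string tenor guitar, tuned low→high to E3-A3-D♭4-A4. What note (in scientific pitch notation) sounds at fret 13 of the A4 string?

B♭5

Each fret is one semitone, so A4 + 13 = B♭5.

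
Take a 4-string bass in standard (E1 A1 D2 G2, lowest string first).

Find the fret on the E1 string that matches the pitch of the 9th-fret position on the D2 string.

19

D2 at fret 9 is D2 + 9 semitones = B2.
The open E1 string is 10 semitones below the open D2, so the same pitch on the E1 string lies at fret 9 + 10 = 19.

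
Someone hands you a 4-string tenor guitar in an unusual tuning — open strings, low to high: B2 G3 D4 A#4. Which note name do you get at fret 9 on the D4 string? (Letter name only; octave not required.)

B

The open D4 string plus 9 semitones: D–D#–E–F–F#–G–G#–A–A#–B.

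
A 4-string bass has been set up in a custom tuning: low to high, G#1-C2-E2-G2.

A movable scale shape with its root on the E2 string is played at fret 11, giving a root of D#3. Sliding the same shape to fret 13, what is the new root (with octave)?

F3

Moving from fret 11 to fret 13 shifts the root by 2 semitones.
D#3 up 2 semitones is F3.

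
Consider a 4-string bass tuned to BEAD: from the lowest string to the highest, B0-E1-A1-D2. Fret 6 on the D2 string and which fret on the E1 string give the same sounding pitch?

16

D2 at fret 6 is D2 + 6 semitones = G♯2.
The open E1 string is 10 semitones below the open D2, so the same pitch on the E1 string lies at fret 6 + 10 = 16.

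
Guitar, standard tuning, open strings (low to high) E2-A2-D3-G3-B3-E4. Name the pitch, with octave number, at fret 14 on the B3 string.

Each fret is one semitone, so B3 + 14 = C#5.

C#5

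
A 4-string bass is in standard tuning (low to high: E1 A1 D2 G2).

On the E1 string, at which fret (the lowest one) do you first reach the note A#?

From E1, count semitones up the chromatic scale until reaching A#: E–F–F#–G–G#–A–A# — 6 steps.

6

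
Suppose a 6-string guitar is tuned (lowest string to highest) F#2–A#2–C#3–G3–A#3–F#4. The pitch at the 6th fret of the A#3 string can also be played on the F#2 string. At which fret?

22

A#3 at fret 6 is A#3 + 6 semitones = E4.
The open F#2 string is 16 semitones below the open A#3, so the same pitch on the F#2 string lies at fret 6 + 16 = 22.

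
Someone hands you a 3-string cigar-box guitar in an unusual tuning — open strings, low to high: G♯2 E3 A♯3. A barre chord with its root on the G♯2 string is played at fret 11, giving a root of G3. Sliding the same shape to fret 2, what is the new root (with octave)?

A♯2

Moving from fret 11 to fret 2 shifts the root by -9 semitones.
G3 down 9 semitones is A♯2.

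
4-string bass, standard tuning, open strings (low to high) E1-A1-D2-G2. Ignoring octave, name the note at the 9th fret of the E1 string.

Each fret is one semitone, so E1 + 9 = C#.
(Equivalently spelled Db.)

C#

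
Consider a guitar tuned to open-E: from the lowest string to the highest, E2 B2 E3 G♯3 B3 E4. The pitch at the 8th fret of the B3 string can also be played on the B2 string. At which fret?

B3 at fret 8 is B3 + 8 semitones = G4.
The open B2 string is 12 semitones below the open B3, so the same pitch on the B2 string lies at fret 8 + 12 = 20.

20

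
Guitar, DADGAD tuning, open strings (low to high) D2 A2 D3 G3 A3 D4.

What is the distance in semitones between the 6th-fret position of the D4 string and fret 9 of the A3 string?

D4 at fret 6 → G♯4 (MIDI 68); A3 at fret 9 → F♯4 (MIDI 66).
68 − 66 = 2, so the two pitches are 2 semitones apart, with G♯4 the higher.

2 semitones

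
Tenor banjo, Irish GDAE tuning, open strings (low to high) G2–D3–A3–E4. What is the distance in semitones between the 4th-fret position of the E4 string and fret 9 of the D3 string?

E4 at fret 4 → G#4 (MIDI 68); D3 at fret 9 → B3 (MIDI 59).
68 − 59 = 9, so the two pitches are 9 semitones apart, with G#4 the higher.

9 semitones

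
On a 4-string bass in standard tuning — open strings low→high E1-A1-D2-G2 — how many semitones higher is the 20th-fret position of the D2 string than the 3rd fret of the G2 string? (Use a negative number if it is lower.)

12 semitones

D2 at fret 20 → A#3 (MIDI 58); G2 at fret 3 → A#2 (MIDI 46).
58 − 46 = 12, so the two pitches are 12 semitones apart.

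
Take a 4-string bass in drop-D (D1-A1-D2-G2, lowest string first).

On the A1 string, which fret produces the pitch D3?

17

D3 is 17 semitones above the open A1 (A–A#–B–C–…–C–C#–D), so it sits at fret 17.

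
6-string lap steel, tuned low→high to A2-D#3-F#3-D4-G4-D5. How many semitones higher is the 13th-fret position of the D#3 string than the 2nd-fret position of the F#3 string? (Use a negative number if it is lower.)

D#3 at fret 13 → E4 (MIDI 64); F#3 at fret 2 → G#3 (MIDI 56).
64 − 56 = 8, so the two pitches are 8 semitones apart.

8 semitones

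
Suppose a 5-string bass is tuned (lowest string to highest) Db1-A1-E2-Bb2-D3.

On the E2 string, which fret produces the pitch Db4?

Db4 is 21 semitones above the open E2 (E–F–Gb–G–…–B–C–Db), so it sits at fret 21.

21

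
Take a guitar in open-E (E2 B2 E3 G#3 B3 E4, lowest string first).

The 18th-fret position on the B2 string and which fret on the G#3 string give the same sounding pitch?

9

Fret 18 on B2 is MIDI 47 + 18 = 65 (F4). On the G#3 string (open MIDI 56), that pitch is 65 − 56 = fret 9.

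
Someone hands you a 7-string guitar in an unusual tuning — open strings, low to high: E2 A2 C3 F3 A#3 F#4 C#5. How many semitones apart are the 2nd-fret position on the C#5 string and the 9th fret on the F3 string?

C#5 at fret 2 → D#5 (MIDI 75); F3 at fret 9 → D4 (MIDI 62).
75 − 62 = 13, so the two pitches are 13 semitones apart, with D#5 the higher.

13 semitones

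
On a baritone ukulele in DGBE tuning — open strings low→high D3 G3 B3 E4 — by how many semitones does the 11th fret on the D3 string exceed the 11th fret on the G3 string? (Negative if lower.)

-5 semitones

D3 at fret 11 → C♯4 (MIDI 61); G3 at fret 11 → F♯4 (MIDI 66).
61 − 66 = -5, so the two pitches are 5 semitones apart.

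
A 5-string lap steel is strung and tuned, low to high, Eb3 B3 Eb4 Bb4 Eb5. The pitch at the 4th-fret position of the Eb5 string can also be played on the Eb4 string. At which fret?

16

Eb5 at fret 4 is Eb5 + 4 semitones = G5.
The open Eb4 string is 12 semitones below the open Eb5, so the same pitch on the Eb4 string lies at fret 4 + 12 = 16.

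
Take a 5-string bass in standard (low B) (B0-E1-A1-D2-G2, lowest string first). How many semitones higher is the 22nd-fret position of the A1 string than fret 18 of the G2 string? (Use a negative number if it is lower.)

A1 at fret 22 → G3 (MIDI 55); G2 at fret 18 → C♯4 (MIDI 61).
55 − 61 = -6, so the two pitches are 6 semitones apart.

-6 semitones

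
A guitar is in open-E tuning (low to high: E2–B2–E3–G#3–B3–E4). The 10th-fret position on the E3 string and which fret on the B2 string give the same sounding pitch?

15

E3 at fret 10 is E3 + 10 semitones = D4.
The open B2 string is 5 semitones below the open E3, so the same pitch on the B2 string lies at fret 10 + 5 = 15.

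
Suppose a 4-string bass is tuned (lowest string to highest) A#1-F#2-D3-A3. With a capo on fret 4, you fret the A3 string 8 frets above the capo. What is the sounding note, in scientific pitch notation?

The capo raises the open A3 by 4 semitones to C#4; fretting 8 more gives A3 + 4 + 8 = A3 + 12 semitones = A4.

A4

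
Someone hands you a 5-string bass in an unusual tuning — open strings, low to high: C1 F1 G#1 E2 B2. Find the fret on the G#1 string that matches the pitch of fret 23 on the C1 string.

C1 at fret 23 is C1 + 23 semitones = B2.
The open G#1 string is 8 semitones above the open C1, so the same pitch on the G#1 string lies at fret 23 − 8 = 15.

15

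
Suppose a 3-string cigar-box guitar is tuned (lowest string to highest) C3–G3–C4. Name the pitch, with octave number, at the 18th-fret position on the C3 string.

Gb4

Each fret is one semitone, so C3 + 18 = Gb4.
(Equivalently spelled F#4.)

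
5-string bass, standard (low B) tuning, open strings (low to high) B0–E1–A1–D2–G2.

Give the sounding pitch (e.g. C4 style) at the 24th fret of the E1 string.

The open E1 string plus 24 semitones: E–F–F#–G–…–D–D#–E.
The walk passes from B into C 2 times, so the octave number goes from 1 to 3.

E3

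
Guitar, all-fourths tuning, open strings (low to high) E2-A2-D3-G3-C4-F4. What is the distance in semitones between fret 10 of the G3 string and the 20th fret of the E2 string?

G3 at fret 10 → F4 (MIDI 65); E2 at fret 20 → C4 (MIDI 60).
65 − 60 = 5, so the two pitches are 5 semitones apart, with F4 the higher.

5 semitones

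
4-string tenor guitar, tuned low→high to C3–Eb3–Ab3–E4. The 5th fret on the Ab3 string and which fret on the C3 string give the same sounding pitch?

13

Ab3 at fret 5 is Ab3 + 5 semitones = Db4.
The open C3 string is 8 semitones below the open Ab3, so the same pitch on the C3 string lies at fret 5 + 8 = 13.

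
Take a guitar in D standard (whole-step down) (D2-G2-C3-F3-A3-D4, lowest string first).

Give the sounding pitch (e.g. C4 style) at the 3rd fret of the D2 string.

F2

D2 is MIDI 38. Adding 3 gives 41, which is F2.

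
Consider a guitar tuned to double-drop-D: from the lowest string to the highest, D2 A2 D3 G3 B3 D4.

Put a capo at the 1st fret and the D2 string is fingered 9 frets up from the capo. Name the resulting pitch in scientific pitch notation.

The capo raises the open D2 by 1 semitone to D#2; fretting 9 more gives D2 + 1 + 9 = D2 + 10 semitones = C3.

C3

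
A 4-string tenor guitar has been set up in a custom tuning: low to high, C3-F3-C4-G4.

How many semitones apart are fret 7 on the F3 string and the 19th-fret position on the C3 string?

F3 at fret 7 → C4 (MIDI 60); C3 at fret 19 → G4 (MIDI 67).
60 − 67 = -7, so the two pitches are 7 semitones apart, with G4 the higher.

7 semitones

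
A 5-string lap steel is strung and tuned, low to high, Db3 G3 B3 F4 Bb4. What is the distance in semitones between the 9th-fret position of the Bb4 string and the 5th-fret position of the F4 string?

9 semitones

Bb4 at fret 9 → G5 (MIDI 79); F4 at fret 5 → Bb4 (MIDI 70).
79 − 70 = 9, so the two pitches are 9 semitones apart, with G5 the higher.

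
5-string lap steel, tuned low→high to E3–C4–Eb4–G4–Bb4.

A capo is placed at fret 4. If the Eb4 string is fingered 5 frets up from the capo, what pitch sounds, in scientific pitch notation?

C5

The capo raises the open Eb4 by 4 semitones to G4; fretting 5 more gives Eb4 + 4 + 5 = Eb4 + 9 semitones = C5.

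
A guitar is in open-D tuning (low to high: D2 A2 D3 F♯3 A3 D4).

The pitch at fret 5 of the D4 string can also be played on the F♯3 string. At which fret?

D4 at fret 5 is D4 + 5 semitones = G4.
The open F♯3 string is 8 semitones below the open D4, so the same pitch on the F♯3 string lies at fret 5 + 8 = 13.

13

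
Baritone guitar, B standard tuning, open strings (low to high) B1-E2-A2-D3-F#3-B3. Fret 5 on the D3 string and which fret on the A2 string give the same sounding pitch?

10

D3 at fret 5 is D3 + 5 semitones = G3.
The open A2 string is 5 semitones below the open D3, so the same pitch on the A2 string lies at fret 5 + 5 = 10.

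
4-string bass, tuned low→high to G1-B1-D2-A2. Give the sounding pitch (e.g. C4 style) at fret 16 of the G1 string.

G1 is MIDI 31. Adding 16 gives 47, which is B2.

B2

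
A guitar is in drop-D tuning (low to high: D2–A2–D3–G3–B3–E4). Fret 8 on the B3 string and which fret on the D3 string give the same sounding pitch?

17

Fret 8 on B3 is MIDI 59 + 8 = 67 (G4). On the D3 string (open MIDI 50), that pitch is 67 − 50 = fret 17.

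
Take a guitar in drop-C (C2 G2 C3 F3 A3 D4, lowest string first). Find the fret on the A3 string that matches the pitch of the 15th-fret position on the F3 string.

11

Fret 15 on F3 is MIDI 53 + 15 = 68 (G#4). On the A3 string (open MIDI 57), that pitch is 68 − 57 = fret 11.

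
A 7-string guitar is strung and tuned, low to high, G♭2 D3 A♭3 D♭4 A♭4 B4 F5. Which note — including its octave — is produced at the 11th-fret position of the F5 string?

The open F5 string plus 11 semitones: F–Gb–G–Ab–…–D–Eb–E.
The walk passes from B into C once, so the octave number goes from 5 to 6.

E6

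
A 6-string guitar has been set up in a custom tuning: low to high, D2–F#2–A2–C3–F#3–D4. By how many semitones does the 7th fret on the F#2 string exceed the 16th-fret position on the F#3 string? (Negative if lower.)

-21 semitones

F#2 at fret 7 → C#3 (MIDI 49); F#3 at fret 16 → A#4 (MIDI 70).
49 − 70 = -21, so the two pitches are 21 semitones apart.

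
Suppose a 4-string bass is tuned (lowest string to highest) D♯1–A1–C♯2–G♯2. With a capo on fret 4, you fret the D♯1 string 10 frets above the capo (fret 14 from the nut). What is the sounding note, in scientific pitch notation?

The capo raises the open D♯1 by 4 semitones to G1; fretting 10 more gives D♯1 + 4 + 10 = D♯1 + 14 semitones = F2.

F2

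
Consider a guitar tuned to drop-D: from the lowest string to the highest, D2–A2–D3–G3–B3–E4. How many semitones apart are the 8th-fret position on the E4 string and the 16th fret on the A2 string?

E4 at fret 8 → C5 (MIDI 72); A2 at fret 16 → C♯4 (MIDI 61).
72 − 61 = 11, so the two pitches are 11 semitones apart, with C5 the higher.

11 semitones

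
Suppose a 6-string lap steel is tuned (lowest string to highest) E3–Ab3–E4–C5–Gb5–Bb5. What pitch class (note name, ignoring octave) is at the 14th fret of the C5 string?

D

Each fret is one semitone, so C5 + 14 = D.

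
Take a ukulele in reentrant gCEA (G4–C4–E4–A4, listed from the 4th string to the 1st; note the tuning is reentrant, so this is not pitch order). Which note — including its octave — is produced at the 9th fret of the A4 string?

F♯5

The open A4 string plus 9 semitones: A–A#–B–C–C#–D–D#–E–F–F#.
The walk passes from B into C once, so the octave number goes from 4 to 5.
(Equivalently spelled G♭5.)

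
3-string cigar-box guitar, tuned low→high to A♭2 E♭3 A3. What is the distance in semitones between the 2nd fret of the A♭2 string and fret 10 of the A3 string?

21 semitones

A♭2 at fret 2 → B♭2 (MIDI 46); A3 at fret 10 → G4 (MIDI 67).
46 − 67 = -21, so the two pitches are 21 semitones apart, with G4 the higher.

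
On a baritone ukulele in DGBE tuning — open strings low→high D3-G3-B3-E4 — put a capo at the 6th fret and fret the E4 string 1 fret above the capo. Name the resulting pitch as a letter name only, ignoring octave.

B

The capo raises the open E4 by 6 semitones to A#4; fretting 1 more gives E4 + 6 + 1 = E4 + 7 semitones, landing on B.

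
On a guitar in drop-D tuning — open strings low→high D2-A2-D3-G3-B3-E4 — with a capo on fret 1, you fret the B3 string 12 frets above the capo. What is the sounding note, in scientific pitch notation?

C5

The capo raises the open B3 by 1 semitone to C4; fretting 12 more gives B3 + 1 + 12 = B3 + 13 semitones = C5.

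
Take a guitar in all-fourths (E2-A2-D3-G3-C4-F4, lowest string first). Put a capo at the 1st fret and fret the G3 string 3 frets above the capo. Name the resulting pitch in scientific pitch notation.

B3

The capo raises the open G3 by 1 semitone to G#3; fretting 3 more gives G3 + 1 + 3 = G3 + 4 semitones = B3.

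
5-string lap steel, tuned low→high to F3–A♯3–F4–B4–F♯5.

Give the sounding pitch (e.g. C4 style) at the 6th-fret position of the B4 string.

The open B4 string plus 6 semitones: B–C–C#–D–D#–E–F.
The walk passes from B into C once, so the octave number goes from 4 to 5.

F5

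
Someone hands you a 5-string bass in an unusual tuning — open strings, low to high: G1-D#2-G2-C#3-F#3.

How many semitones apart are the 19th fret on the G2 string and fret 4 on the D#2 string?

G2 at fret 19 → D4 (MIDI 62); D#2 at fret 4 → G2 (MIDI 43).
62 − 43 = 19, so the two pitches are 19 semitones apart, with D4 the higher.

19 semitones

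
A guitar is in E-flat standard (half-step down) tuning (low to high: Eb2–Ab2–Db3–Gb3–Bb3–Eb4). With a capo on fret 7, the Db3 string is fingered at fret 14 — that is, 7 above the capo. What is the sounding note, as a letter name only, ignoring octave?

Eb

The capo raises the open Db3 by 7 semitones to Ab3; fretting 7 more gives Db3 + 7 + 7 = Db3 + 14 semitones, landing on Eb.
(Also written D#.)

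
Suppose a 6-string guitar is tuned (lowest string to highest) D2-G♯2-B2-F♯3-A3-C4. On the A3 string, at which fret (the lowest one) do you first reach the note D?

5

From A3, count semitones up the chromatic scale until reaching D: A–A#–B–C–C#–D — 5 steps.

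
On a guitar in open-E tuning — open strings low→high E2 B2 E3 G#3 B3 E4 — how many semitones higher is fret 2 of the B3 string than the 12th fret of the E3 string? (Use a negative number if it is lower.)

B3 at fret 2 → C#4 (MIDI 61); E3 at fret 12 → E4 (MIDI 64).
61 − 64 = -3, so the two pitches are 3 semitones apart.

-3 semitones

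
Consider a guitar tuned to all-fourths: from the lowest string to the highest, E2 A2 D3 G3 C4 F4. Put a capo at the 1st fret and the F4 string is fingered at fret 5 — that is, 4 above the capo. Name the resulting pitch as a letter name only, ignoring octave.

The capo raises the open F4 by 1 semitone to F#4; fretting 4 more gives F4 + 1 + 4 = F4 + 5 semitones, landing on A#.

A#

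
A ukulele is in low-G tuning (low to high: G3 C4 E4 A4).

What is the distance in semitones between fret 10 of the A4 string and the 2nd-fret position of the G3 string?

A4 at fret 10 → G5 (MIDI 79); G3 at fret 2 → A3 (MIDI 57).
79 − 57 = 22, so the two pitches are 22 semitones apart, with G5 the higher.

22 semitones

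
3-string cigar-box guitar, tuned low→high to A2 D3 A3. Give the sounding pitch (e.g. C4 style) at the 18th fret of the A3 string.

A3 is MIDI 57. Adding 18 gives 75, which is D♯5.

D♯5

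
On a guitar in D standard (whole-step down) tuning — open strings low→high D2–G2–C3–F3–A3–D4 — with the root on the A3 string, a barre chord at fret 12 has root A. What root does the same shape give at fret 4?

Moving from fret 12 to fret 4 shifts the root by -8 semitones.
A down 8 semitones is C#.

C#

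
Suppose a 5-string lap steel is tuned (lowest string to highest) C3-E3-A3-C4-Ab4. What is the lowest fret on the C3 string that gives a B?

11

From C3, count semitones up the chromatic scale until reaching B: C–Db–D–Eb–…–A–Bb–B — 11 steps.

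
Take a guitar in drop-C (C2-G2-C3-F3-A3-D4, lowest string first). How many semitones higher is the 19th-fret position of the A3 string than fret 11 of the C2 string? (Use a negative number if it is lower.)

A3 at fret 19 → E5 (MIDI 76); C2 at fret 11 → B2 (MIDI 47).
76 − 47 = 29, so the two pitches are 29 semitones apart.

29 semitones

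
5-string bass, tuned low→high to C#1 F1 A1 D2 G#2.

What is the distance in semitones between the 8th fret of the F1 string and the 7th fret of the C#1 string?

5 semitones

F1 at fret 8 → C#2 (MIDI 37); C#1 at fret 7 → G#1 (MIDI 32).
37 − 32 = 5, so the two pitches are 5 semitones apart, with C#2 the higher.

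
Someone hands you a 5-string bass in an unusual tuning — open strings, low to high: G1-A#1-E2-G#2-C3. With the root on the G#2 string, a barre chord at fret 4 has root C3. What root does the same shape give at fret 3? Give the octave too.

Moving from fret 4 to fret 3 shifts the root by -1 semitone.
C3 down 1 semitone is B2.

B2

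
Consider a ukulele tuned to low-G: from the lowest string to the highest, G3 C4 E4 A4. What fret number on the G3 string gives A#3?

3

A#3 is 3 semitones above the open G3 (G–G#–A–A#), so it sits at fret 3.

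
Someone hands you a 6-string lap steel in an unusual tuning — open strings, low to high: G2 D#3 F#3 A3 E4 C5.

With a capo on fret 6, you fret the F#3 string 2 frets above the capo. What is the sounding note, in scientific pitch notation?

The capo raises the open F#3 by 6 semitones to C4; fretting 2 more gives F#3 + 6 + 2 = F#3 + 8 semitones = D4.

D4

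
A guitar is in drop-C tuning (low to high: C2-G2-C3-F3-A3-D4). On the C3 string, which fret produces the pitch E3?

E3 is 4 semitones above the open C3 (C–C#–D–D#–E), so it sits at fret 4.

4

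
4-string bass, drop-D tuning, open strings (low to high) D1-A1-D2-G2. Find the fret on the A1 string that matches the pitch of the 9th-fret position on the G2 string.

G2 at fret 9 is G2 + 9 semitones = E3.
The open A1 string is 10 semitones below the open G2, so the same pitch on the A1 string lies at fret 9 + 10 = 19.

19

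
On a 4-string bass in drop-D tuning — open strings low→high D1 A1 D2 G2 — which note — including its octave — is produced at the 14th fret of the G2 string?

G2 is MIDI 43. Adding 14 gives 57, which is A3.

A3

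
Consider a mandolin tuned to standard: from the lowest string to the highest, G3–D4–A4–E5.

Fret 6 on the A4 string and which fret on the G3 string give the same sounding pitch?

A4 at fret 6 is A4 + 6 semitones = D#5.
The open G3 string is 14 semitones below the open A4, so the same pitch on the G3 string lies at fret 6 + 14 = 20.

20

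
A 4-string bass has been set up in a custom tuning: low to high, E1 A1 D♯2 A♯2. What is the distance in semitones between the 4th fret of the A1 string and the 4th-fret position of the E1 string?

A1 at fret 4 → C♯2 (MIDI 37); E1 at fret 4 → G♯1 (MIDI 32).
37 − 32 = 5, so the two pitches are 5 semitones apart, with C♯2 the higher.

5 semitones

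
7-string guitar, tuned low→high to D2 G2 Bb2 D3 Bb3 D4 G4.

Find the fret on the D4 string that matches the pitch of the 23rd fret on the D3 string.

11

D3 at fret 23 is D3 + 23 semitones = Db5.
The open D4 string is 12 semitones above the open D3, so the same pitch on the D4 string lies at fret 23 − 12 = 11.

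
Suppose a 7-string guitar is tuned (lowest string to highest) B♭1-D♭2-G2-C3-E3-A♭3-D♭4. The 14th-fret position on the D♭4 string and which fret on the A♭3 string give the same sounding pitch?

19

Fret 14 on D♭4 is MIDI 61 + 14 = 75 (E♭5). On the A♭3 string (open MIDI 56), that pitch is 75 − 56 = fret 19.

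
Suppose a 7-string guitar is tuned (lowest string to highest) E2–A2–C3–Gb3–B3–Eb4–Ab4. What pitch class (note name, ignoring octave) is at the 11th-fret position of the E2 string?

E2 is MIDI 40. Adding 11 gives 51; 51 mod 12 = 3, i.e. Eb.
(Equivalently spelled D#.)

Eb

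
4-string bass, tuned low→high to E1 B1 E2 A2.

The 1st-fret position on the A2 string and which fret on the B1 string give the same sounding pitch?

11

A2 at fret 1 is A2 + 1 semitone = Bb2.
The open B1 string is 10 semitones below the open A2, so the same pitch on the B1 string lies at fret 1 + 10 = 11.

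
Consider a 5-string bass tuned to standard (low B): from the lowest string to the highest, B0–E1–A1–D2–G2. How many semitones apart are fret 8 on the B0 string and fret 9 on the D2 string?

B0 at fret 8 → G1 (MIDI 31); D2 at fret 9 → B2 (MIDI 47).
31 − 47 = -16, so the two pitches are 16 semitones apart, with B2 the higher.

16 semitones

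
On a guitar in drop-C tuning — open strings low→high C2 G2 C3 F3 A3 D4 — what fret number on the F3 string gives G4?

G4 is 14 semitones above the open F3 (F–F#–G–G#–…–F–F#–G), so it sits at fret 14.

14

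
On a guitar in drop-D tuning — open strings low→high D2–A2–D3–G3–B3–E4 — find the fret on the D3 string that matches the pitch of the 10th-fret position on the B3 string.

Fret 10 on B3 is MIDI 59 + 10 = 69 (A4). On the D3 string (open MIDI 50), that pitch is 69 − 50 = fret 19.

19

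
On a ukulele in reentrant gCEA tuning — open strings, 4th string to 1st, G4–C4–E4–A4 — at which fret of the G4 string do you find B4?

4

B4 is 4 semitones above the open G4 (G–G#–A–A#–B), so it sits at fret 4.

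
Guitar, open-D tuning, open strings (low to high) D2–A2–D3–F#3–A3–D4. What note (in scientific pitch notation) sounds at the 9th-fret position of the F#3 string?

F#3 is MIDI 54. Adding 9 gives 63, which is D#4.

D#4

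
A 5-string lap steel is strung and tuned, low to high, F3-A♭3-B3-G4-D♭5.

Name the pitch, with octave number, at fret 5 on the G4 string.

Each fret is one semitone, so G4 + 5 = C5.

C5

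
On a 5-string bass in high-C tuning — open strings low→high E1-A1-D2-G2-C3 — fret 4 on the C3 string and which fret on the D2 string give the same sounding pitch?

14

C3 at fret 4 is C3 + 4 semitones = E3.
The open D2 string is 10 semitones below the open C3, so the same pitch on the D2 string lies at fret 4 + 10 = 14.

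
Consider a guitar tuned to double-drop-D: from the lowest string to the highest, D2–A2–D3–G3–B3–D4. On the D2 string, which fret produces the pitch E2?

E2 is 2 semitones above the open D2 (D–D#–E), so it sits at fret 2.

2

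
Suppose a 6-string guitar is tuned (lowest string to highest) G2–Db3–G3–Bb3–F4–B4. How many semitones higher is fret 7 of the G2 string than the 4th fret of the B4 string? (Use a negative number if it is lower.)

G2 at fret 7 → D3 (MIDI 50); B4 at fret 4 → Eb5 (MIDI 75).
50 − 75 = -25, so the two pitches are 25 semitones apart.

-25 semitones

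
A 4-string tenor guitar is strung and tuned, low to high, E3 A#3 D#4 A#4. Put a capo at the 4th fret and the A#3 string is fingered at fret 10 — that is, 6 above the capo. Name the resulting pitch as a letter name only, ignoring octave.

G#

The capo raises the open A#3 by 4 semitones to D4; fretting 6 more gives A#3 + 4 + 6 = A#3 + 10 semitones, landing on G#.
(Also written Ab.)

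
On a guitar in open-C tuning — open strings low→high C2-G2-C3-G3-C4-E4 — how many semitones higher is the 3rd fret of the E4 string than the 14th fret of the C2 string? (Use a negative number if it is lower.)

17 semitones

E4 at fret 3 → G4 (MIDI 67); C2 at fret 14 → D3 (MIDI 50).
67 − 50 = 17, so the two pitches are 17 semitones apart.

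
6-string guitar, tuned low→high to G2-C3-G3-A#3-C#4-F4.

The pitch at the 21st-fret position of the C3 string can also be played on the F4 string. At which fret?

4

C3 at fret 21 is C3 + 21 semitones = A4.
The open F4 string is 17 semitones above the open C3, so the same pitch on the F4 string lies at fret 21 − 17 = 4.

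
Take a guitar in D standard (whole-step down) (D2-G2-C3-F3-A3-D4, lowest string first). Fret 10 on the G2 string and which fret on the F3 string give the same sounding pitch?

Fret 10 on G2 is MIDI 43 + 10 = 53 (F3). On the F3 string (open MIDI 53), that pitch is 53 − 53 = fret 0.

0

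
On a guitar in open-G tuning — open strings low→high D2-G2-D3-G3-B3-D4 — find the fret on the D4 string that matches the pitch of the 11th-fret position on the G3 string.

4

G3 at fret 11 is G3 + 11 semitones = F#4.
The open D4 string is 7 semitones above the open G3, so the same pitch on the D4 string lies at fret 11 − 7 = 4.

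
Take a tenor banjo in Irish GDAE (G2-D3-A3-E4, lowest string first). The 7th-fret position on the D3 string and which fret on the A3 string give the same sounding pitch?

D3 at fret 7 is D3 + 7 semitones = A3.
The open A3 string is 7 semitones above the open D3, so the same pitch on the A3 string lies at fret 7 − 7 = 0.

0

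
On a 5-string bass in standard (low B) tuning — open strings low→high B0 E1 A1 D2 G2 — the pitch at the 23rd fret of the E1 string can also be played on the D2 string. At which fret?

Fret 23 on E1 is MIDI 28 + 23 = 51 (D♯3). On the D2 string (open MIDI 38), that pitch is 51 − 38 = fret 13.

13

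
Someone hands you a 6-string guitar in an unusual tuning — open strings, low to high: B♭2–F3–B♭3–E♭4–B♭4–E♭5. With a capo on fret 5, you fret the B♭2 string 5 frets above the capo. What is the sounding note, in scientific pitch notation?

A♭3

The capo raises the open B♭2 by 5 semitones to E♭3; fretting 5 more gives B♭2 + 5 + 5 = B♭2 + 10 semitones = A♭3.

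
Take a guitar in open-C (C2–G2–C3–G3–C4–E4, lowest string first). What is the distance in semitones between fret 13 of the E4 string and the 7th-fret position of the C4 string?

E4 at fret 13 → F5 (MIDI 77); C4 at fret 7 → G4 (MIDI 67).
77 − 67 = 10, so the two pitches are 10 semitones apart, with F5 the higher.

10 semitones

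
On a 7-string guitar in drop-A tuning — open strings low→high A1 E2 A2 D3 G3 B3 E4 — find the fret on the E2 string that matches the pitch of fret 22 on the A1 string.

15

Fret 22 on A1 is MIDI 33 + 22 = 55 (G3). On the E2 string (open MIDI 40), that pitch is 55 − 40 = fret 15.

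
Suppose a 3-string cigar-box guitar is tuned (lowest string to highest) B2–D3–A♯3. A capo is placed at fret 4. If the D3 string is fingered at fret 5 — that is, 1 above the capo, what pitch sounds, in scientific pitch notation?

G3

The capo raises the open D3 by 4 semitones to F♯3; fretting 1 more gives D3 + 4 + 1 = D3 + 5 semitones = G3.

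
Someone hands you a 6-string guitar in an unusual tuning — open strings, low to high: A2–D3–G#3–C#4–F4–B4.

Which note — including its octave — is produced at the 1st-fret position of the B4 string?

Each fret is one semitone, so B4 + 1 = C5.

C5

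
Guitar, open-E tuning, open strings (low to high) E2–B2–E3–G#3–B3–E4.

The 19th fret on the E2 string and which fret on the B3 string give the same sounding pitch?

0

E2 at fret 19 is E2 + 19 semitones = B3.
The open B3 string is 19 semitones above the open E2, so the same pitch on the B3 string lies at fret 19 − 19 = 0.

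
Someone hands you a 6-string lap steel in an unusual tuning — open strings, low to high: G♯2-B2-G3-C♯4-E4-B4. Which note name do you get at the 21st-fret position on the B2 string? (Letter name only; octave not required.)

G♯

The open B2 string plus 21 semitones: B–C–C#–D–…–F#–G–G#.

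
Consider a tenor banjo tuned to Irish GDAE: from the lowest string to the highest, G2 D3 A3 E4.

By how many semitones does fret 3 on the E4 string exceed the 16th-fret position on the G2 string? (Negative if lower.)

E4 at fret 3 → G4 (MIDI 67); G2 at fret 16 → B3 (MIDI 59).
67 − 59 = 8, so the two pitches are 8 semitones apart.

8 semitones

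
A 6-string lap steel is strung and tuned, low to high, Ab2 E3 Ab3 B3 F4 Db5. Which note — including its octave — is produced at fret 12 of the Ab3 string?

Ab4

The open Ab3 string plus 12 semitones: Ab–A–Bb–B–…–Gb–G–Ab.
The walk passes from B into C once, so the octave number goes from 3 to 4.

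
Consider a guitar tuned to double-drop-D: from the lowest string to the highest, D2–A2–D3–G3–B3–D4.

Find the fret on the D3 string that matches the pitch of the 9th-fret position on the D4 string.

21

D4 at fret 9 is D4 + 9 semitones = B4.
The open D3 string is 12 semitones below the open D4, so the same pitch on the D3 string lies at fret 9 + 12 = 21.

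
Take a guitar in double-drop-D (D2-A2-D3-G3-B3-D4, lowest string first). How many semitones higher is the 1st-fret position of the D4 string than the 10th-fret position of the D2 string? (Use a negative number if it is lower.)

D4 at fret 1 → D#4 (MIDI 63); D2 at fret 10 → C3 (MIDI 48).
63 − 48 = 15, so the two pitches are 15 semitones apart.

15 semitones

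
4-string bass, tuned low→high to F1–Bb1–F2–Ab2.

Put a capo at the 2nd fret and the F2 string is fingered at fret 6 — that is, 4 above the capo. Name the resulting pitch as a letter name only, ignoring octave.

The capo raises the open F2 by 2 semitones to G2; fretting 4 more gives F2 + 2 + 4 = F2 + 6 semitones, landing on B.

B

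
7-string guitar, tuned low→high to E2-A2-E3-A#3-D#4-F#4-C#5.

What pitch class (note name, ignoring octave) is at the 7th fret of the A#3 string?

The open A#3 string plus 7 semitones: A#–B–C–C#–D–D#–E–F.

F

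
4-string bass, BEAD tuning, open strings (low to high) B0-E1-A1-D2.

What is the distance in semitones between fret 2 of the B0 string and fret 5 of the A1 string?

B0 at fret 2 → C#1 (MIDI 25); A1 at fret 5 → D2 (MIDI 38).
25 − 38 = -13, so the two pitches are 13 semitones apart, with D2 the higher.

13 semitones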